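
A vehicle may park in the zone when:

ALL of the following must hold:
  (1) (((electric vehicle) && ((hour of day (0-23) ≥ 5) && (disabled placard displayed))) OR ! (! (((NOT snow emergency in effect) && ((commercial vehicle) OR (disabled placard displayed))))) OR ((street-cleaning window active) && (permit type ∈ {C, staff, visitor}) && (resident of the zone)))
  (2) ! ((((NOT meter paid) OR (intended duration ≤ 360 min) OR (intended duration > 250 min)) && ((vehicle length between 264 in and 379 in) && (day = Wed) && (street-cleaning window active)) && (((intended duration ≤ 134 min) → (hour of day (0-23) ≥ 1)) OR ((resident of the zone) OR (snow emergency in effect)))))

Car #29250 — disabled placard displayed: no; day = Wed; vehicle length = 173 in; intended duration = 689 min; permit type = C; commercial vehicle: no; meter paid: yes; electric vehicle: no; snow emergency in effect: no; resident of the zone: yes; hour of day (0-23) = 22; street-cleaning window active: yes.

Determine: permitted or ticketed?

Permitted

Atomic conditions:
  electric vehicle: no → false
  hour of day (0-23) ≥ 5: 22 ≥ 5 is true
  disabled placard displayed: no → false
  NOT snow emergency in effect: no → true
  commercial vehicle: no → false
  street-cleaning window active: yes → true
  permit type ∈ {C, staff, visitor}: C is in the set → true
  resident of the zone: yes → true
  NOT meter paid: yes → false
  intended duration ≤ 360 min: 689 ≤ 360 is false
  intended duration > 250 min: 689 > 250 is true
  vehicle length between 264 in and 379 in: 173 in [264, 379] is false
  day = Wed: Wed == Wed is true
  intended duration ≤ 134 min: 689 ≤ 134 is false
  hour of day (0-23) ≥ 1: 22 ≥ 1 is true
  snow emergency in effect: no → false
Combine:
[1.1.2] true AND false = false
[1.1] false AND false = false
[1.2.1.1.2] false OR false = false
[1.2.1.1] true AND false = false
[1.2.1] NOT false = true
[1.2] NOT true = false
[1.3] true AND true AND true = true
[1] false OR false OR true = true
[2.1.1] false OR false OR true = true
[2.1.2] false AND true AND true = false
[2.1.3.1] false → true (antecedent false ⇒ implication holds) = true
[2.1.3.2] true OR false = true
[2.1.3] true OR true = true
[2.1] true AND false AND true = false
[2] NOT false = true
[root] true AND true = true
Overall: true → permitted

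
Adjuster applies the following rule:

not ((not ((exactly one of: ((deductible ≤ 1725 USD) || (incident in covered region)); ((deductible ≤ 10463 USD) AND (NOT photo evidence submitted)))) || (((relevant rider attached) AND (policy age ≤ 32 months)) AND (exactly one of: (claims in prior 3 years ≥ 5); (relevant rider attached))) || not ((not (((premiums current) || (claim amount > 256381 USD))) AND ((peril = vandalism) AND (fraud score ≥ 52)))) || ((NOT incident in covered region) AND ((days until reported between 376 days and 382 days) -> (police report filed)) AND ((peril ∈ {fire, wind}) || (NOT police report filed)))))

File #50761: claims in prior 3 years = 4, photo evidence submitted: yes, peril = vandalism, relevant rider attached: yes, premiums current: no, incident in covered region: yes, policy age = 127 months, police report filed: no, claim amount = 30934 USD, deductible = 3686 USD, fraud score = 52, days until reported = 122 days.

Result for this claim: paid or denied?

Atomic conditions:
  deductible ≤ 1725 USD: 3686 ≤ 1725 is false
  incident in covered region: yes → true
  deductible ≤ 10463 USD: 3686 ≤ 10463 is true
  NOT photo evidence submitted: yes → false
  relevant rider attached: yes → true
  policy age ≤ 32 months: 127 ≤ 32 is false
  claims in prior 3 years ≥ 5: 4 ≥ 5 is false
  premiums current: no → false
  claim amount > 256381 USD: 30934 > 256381 is false
  peril = vandalism: vandalism == vandalism is true
  fraud score ≥ 52: 52 ≥ 52 is true
  NOT incident in covered region: yes → false
  days until reported between 376 days and 382 days: 122 in [376, 382] is false
  police report filed: no → false
  peril ∈ {fire, wind}: vandalism is not in the set → false
  NOT police report filed: no → true
Combine:
[1.1.1.1] false OR true = true
[1.1.1.2] true AND false = false
[1.1.1] exactly-one(true, false) = true
[1.1] NOT true = false
[1.2.1] true AND false = false
[1.2.2] exactly-one(false, true) = true
[1.2] false AND true = false
[1.3.1.1.1] false OR false = false
[1.3.1.1] NOT false = true
[1.3.1.2] true AND true = true
[1.3.1] true AND true = true
[1.3] NOT true = false
[1.4.2] false → false (antecedent false ⇒ implication holds) = true
[1.4.3] false OR true = true
[1.4] false AND true AND true = false
[1] false OR false OR false OR false = false
[root] NOT false = true
Overall: true → paid

Paid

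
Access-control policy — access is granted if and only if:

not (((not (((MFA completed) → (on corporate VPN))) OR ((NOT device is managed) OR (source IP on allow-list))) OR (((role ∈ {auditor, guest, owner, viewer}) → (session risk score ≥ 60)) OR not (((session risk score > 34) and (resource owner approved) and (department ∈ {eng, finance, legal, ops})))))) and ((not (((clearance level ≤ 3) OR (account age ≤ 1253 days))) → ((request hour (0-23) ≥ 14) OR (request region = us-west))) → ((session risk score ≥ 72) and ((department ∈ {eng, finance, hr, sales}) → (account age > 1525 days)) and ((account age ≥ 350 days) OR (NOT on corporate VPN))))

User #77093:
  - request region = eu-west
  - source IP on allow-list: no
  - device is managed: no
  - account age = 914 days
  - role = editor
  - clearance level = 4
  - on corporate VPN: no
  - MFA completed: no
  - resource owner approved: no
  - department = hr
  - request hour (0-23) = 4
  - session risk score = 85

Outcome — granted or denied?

Atomic conditions:
  MFA completed: no → false
  on corporate VPN: no → false
  NOT device is managed: no → true
  source IP on allow-list: no → false
  role ∈ {auditor, guest, owner, viewer}: editor is not in the set → false
  session risk score ≥ 60: 85 ≥ 60 is true
  session risk score > 34: 85 > 34 is true
  resource owner approved: no → false
  department ∈ {eng, finance, legal, ops}: hr is not in the set → false
  clearance level ≤ 3: 4 ≤ 3 is false
  account age ≤ 1253 days: 914 ≤ 1253 is true
  request hour (0-23) ≥ 14: 4 ≥ 14 is false
  request region = us-west: eu-west == us-west is false
  session risk score ≥ 72: 85 ≥ 72 is true
  department ∈ {eng, finance, hr, sales}: hr is in the set → true
  account age > 1525 days: 914 > 1525 is false
  account age ≥ 350 days: 914 ≥ 350 is true
  NOT on corporate VPN: no → true
Combine:
[1.1.1.1.1] false → false (antecedent false ⇒ implication holds) = true
[1.1.1.1] NOT true = false
[1.1.1.2] true OR false = true
[1.1.1] false OR true = true
[1.1.2.1] false → true (antecedent false ⇒ implication holds) = true
[1.1.2.2.1] true AND false AND false = false
[1.1.2.2] NOT false = true
[1.1.2] true OR true = true
[1.1] true OR true = true
[1] NOT true = false
[2.1.1.1] false OR true = true
[2.1.1] NOT true = false
[2.1.2] false OR false = false
[2.1] false → false (antecedent false ⇒ implication holds) = true
[2.2.2] true → false = false
[2.2.3] true OR true = true
[2.2] true AND false AND true = false
[2] true → false = false
[root] false AND false = false
Overall: false → denied

Denied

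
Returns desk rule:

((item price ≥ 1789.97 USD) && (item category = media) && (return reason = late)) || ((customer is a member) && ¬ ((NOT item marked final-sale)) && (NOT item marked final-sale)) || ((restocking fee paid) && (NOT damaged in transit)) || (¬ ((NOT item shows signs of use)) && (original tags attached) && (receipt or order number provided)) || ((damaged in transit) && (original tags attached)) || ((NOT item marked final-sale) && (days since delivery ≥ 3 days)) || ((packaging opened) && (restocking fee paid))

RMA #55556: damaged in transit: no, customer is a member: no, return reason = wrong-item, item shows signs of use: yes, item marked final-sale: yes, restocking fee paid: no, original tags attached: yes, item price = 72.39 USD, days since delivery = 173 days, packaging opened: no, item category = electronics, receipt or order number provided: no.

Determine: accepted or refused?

Refused

Atomic conditions:
  item price ≥ 1789.97 USD: 72.39 ≥ 1789.97 is false
  item category = media: electronics == media is false
  return reason = late: wrong-item == late is false
  customer is a member: no → false
  NOT item marked final-sale: yes → false
  restocking fee paid: no → false
  NOT damaged in transit: no → true
  NOT item shows signs of use: yes → false
  original tags attached: yes → true
  receipt or order number provided: no → false
  damaged in transit: no → false
  days since delivery ≥ 3 days: 173 ≥ 3 is true
  packaging opened: no → false
Combine:
[1] false AND false AND false = false
[2.2] NOT false = true
[2] false AND true AND false = false
[3] false AND true = false
[4.1] NOT false = true
[4] true AND true AND false = false
[5] false AND true = false
[6] false AND true = false
[7] false AND false = false
[root] false OR false OR false OR false OR false OR false OR false = false
Overall: false → refused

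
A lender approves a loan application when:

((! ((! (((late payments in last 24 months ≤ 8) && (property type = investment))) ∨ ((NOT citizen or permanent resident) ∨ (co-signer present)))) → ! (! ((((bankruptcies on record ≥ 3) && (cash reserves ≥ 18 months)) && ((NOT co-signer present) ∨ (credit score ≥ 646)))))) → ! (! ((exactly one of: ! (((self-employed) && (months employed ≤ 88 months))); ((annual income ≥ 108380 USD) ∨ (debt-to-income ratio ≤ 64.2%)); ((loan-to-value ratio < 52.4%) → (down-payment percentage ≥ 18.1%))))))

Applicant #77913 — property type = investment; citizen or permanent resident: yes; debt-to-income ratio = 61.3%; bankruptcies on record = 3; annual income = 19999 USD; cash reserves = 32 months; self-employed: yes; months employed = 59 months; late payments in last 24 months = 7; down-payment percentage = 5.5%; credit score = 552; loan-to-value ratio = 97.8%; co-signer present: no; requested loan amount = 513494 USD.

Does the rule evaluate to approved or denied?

Denied

Atomic conditions:
  late payments in last 24 months ≤ 8: 7 ≤ 8 is true
  property type = investment: investment == investment is true
  NOT citizen or permanent resident: yes → false
  co-signer present: no → false
  bankruptcies on record ≥ 3: 3 ≥ 3 is true
  cash reserves ≥ 18 months: 32 ≥ 18 is true
  NOT co-signer present: no → true
  credit score ≥ 646: 552 ≥ 646 is false
  self-employed: yes → true
  months employed ≤ 88 months: 59 ≤ 88 is true
  annual income ≥ 108380 USD: 19999 ≥ 108380 is false
  debt-to-income ratio ≤ 64.2%: 61.3 ≤ 64.2 is true
  loan-to-value ratio < 52.4%: 97.8 < 52.4 is false
  down-payment percentage ≥ 18.1%: 5.5 ≥ 18.1 is false
Combine:
[1.1.1.1.1] true AND true = true
[1.1.1.1] NOT true = false
[1.1.1.2] false OR false = false
[1.1.1] false OR false = false
[1.1] NOT false = true
[1.2.1.1.1] true AND true = true
[1.2.1.1.2] true OR false = true
[1.2.1.1] true AND true = true
[1.2.1] NOT true = false
[1.2] NOT false = true
[1] true → true = true
[2.1.1.1.1] true AND true = true
[2.1.1.1] NOT true = false
[2.1.1.2] false OR true = true
[2.1.1.3] false → false (antecedent false ⇒ implication holds) = true
[2.1.1] exactly-one(false, true, true) = false
[2.1] NOT false = true
[2] NOT true = false
[root] true → false = false
Overall: false → denied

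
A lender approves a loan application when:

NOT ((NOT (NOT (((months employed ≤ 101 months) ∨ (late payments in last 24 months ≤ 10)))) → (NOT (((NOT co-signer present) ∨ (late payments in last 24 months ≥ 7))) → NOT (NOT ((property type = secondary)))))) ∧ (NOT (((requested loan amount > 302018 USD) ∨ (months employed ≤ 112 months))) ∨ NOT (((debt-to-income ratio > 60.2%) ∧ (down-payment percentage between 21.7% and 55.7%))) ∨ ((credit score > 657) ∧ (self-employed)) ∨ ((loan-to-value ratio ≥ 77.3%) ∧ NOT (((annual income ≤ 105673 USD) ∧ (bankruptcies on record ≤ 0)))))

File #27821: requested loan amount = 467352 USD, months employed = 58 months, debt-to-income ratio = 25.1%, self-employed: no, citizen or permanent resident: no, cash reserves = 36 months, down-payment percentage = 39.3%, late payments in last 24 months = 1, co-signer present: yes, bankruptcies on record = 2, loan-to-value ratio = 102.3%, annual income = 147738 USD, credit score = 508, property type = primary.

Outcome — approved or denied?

Approved

Atomic conditions:
  months employed ≤ 101 months: 58 ≤ 101 is true
  late payments in last 24 months ≤ 10: 1 ≤ 10 is true
  NOT co-signer present: yes → false
  late payments in last 24 months ≥ 7: 1 ≥ 7 is false
  property type = secondary: primary == secondary is false
  requested loan amount > 302018 USD: 467352 > 302018 is true
  months employed ≤ 112 months: 58 ≤ 112 is true
  debt-to-income ratio > 60.2%: 25.1 > 60.2 is false
  down-payment percentage between 21.7% and 55.7%: 39.3 in [21.7, 55.7] is true
  credit score > 657: 508 > 657 is false
  self-employed: no → false
  loan-to-value ratio ≥ 77.3%: 102.3 ≥ 77.3 is true
  annual income ≤ 105673 USD: 147738 ≤ 105673 is false
  bankruptcies on record ≤ 0: 2 ≤ 0 is false
Combine:
[1.1.1.1.1] true OR true = true
[1.1.1.1] NOT true = false
[1.1.1] NOT false = true
[1.1.2.1.1] false OR false = false
[1.1.2.1] NOT false = true
[1.1.2.2.1] NOT false = true
[1.1.2.2] NOT true = false
[1.1.2] true → false = false
[1.1] true → false = false
[1] NOT false = true
[2.1.1] true OR true = true
[2.1] NOT true = false
[2.2.1] false AND true = false
[2.2] NOT false = true
[2.3] false AND false = false
[2.4.2.1] false AND false = false
[2.4.2] NOT false = true
[2.4] true AND true = true
[2] false OR true OR false OR true = true
[root] true AND true = true
Overall: true → approved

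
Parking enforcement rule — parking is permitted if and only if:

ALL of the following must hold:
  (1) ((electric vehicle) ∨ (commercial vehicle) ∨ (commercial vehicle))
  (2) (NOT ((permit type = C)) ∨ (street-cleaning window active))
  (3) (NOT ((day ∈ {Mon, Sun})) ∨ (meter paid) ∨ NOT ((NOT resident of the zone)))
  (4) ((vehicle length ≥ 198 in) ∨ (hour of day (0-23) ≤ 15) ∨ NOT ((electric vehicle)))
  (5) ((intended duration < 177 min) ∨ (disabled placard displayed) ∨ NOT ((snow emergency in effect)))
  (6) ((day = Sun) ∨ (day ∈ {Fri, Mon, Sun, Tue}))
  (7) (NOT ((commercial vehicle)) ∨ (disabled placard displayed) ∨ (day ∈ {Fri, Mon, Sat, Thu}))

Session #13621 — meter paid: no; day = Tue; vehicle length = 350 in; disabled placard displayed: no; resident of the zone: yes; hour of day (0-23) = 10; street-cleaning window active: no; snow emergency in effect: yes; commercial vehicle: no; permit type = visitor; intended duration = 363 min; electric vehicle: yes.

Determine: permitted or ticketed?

Atomic conditions:
  electric vehicle: yes → true
  commercial vehicle: no → false
  permit type = C: visitor == C is false
  street-cleaning window active: no → false
  day ∈ {Mon, Sun}: Tue is not in the set → false
  meter paid: no → false
  NOT resident of the zone: yes → false
  vehicle length ≥ 198 in: 350 ≥ 198 is true
  hour of day (0-23) ≤ 15: 10 ≤ 15 is true
  intended duration < 177 min: 363 < 177 is false
  disabled placard displayed: no → false
  snow emergency in effect: yes → true
  day = Sun: Tue == Sun is false
  day ∈ {Fri, Mon, Sun, Tue}: Tue is in the set → true
  day ∈ {Fri, Mon, Sat, Thu}: Tue is not in the set → false
Combine:
[1] true OR false OR false = true
[2.1] NOT false = true
[2] true OR false = true
[3.1] NOT false = true
[3.3] NOT false = true
[3] true OR false OR true = true
[4.3] NOT true = false
[4] true OR true OR false = true
[5.3] NOT true = false
[5] false OR false OR false = false
[6] false OR true = true
[7.1] NOT false = true
[7] true OR false OR false = true
[root] true AND true AND true AND true AND false AND true AND true = false
Overall: false → ticketed

Ticketed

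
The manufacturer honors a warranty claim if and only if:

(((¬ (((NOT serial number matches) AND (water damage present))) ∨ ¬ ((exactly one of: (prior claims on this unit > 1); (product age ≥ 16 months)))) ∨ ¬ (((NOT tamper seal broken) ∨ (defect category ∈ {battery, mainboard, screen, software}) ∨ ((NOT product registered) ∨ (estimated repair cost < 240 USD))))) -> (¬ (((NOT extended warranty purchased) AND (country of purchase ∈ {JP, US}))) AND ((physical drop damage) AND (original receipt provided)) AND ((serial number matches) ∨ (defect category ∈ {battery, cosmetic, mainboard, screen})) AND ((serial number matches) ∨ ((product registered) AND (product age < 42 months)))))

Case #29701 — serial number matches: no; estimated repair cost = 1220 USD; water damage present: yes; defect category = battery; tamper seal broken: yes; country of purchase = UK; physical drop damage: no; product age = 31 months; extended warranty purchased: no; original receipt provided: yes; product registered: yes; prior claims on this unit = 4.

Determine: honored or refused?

Atomic conditions:
  NOT serial number matches: no → true
  water damage present: yes → true
  prior claims on this unit > 1: 4 > 1 is true
  product age ≥ 16 months: 31 ≥ 16 is true
  NOT tamper seal broken: yes → false
  defect category ∈ {battery, mainboard, screen, software}: battery is in the set → true
  NOT product registered: yes → false
  estimated repair cost < 240 USD: 1220 < 240 is false
  NOT extended warranty purchased: no → true
  country of purchase ∈ {JP, US}: UK is not in the set → false
  physical drop damage: no → false
  original receipt provided: yes → true
  serial number matches: no → false
  defect category ∈ {battery, cosmetic, mainboard, screen}: battery is in the set → true
  product registered: yes → true
  product age < 42 months: 31 < 42 is true
Combine:
[1.1.1.1] true AND true = true
[1.1.1] NOT true = false
[1.1.2.1] exactly-one(true, true) = false
[1.1.2] NOT false = true
[1.1] false OR true = true
[1.2.1.3] false OR false = false
[1.2.1] false OR true OR false = true
[1.2] NOT true = false
[1] true OR false = true
[2.1.1] true AND false = false
[2.1] NOT false = true
[2.2] false AND true = false
[2.3] false OR true = true
[2.4.2] true AND true = true
[2.4] false OR true = true
[2] true AND false AND true AND true = false
[root] true → false = false
Overall: false → refused

Refused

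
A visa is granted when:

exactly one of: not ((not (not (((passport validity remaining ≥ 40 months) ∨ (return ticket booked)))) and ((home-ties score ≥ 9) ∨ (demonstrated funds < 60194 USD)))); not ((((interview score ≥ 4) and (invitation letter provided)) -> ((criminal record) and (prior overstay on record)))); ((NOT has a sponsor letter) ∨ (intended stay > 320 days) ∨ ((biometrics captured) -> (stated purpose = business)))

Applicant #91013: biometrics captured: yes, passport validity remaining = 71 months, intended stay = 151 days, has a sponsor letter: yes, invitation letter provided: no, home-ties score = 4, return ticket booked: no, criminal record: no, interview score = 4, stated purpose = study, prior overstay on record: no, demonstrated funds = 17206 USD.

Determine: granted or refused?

Atomic conditions:
  passport validity remaining ≥ 40 months: 71 ≥ 40 is true
  return ticket booked: no → false
  home-ties score ≥ 9: 4 ≥ 9 is false
  demonstrated funds < 60194 USD: 17206 < 60194 is true
  interview score ≥ 4: 4 ≥ 4 is true
  invitation letter provided: no → false
  criminal record: no → false
  prior overstay on record: no → false
  NOT has a sponsor letter: yes → false
  intended stay > 320 days: 151 > 320 is false
  biometrics captured: yes → true
  stated purpose = business: study == business is false
Combine:
[1.1.1.1.1] true OR false = true
[1.1.1.1] NOT true = false
[1.1.1] NOT false = true
[1.1.2] false OR true = true
[1.1] true AND true = true
[1] NOT true = false
[2.1.1] true AND false = false
[2.1.2] false AND false = false
[2.1] false → false (antecedent false ⇒ implication holds) = true
[2] NOT true = false
[3.3] true → false = false
[3] false OR false OR false = false
[root] exactly-one(false, false, false) = false
Overall: false → refused

Refused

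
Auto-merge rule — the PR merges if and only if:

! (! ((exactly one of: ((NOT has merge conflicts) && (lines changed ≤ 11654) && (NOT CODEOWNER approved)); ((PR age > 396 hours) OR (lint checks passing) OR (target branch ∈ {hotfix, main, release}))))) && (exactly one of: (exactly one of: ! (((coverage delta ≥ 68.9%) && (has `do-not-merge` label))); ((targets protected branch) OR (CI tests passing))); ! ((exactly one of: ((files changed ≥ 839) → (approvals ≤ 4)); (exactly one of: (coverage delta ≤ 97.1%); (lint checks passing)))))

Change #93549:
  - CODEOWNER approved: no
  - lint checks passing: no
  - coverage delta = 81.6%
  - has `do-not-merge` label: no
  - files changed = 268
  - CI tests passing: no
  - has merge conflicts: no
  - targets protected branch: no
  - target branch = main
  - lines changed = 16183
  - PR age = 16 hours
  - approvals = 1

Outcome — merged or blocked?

Blocked

Atomic conditions:
  NOT has merge conflicts: no → true
  lines changed ≤ 11654: 16183 ≤ 11654 is false
  NOT CODEOWNER approved: no → true
  PR age > 396 hours: 16 > 396 is false
  lint checks passing: no → false
  target branch ∈ {hotfix, main, release}: main is in the set → true
  coverage delta ≥ 68.9%: 81.6 ≥ 68.9 is true
  has `do-not-merge` label: no → false
  targets protected branch: no → false
  CI tests passing: no → false
  files changed ≥ 839: 268 ≥ 839 is false
  approvals ≤ 4: 1 ≤ 4 is true
  coverage delta ≤ 97.1%: 81.6 ≤ 97.1 is true
Combine:
[1.1.1.1] true AND false AND true = false
[1.1.1.2] false OR false OR true = true
[1.1.1] exactly-one(false, true) = true
[1.1] NOT true = false
[1] NOT false = true
[2.1.1.1] true AND false = false
[2.1.1] NOT false = true
[2.1.2] false OR false = false
[2.1] exactly-one(true, false) = true
[2.2.1.1] false → true (antecedent false ⇒ implication holds) = true
[2.2.1.2] exactly-one(true, false) = true
[2.2.1] exactly-one(true, true) = false
[2.2] NOT false = true
[2] exactly-one(true, true) = false
[root] true AND false = false
Overall: false → blocked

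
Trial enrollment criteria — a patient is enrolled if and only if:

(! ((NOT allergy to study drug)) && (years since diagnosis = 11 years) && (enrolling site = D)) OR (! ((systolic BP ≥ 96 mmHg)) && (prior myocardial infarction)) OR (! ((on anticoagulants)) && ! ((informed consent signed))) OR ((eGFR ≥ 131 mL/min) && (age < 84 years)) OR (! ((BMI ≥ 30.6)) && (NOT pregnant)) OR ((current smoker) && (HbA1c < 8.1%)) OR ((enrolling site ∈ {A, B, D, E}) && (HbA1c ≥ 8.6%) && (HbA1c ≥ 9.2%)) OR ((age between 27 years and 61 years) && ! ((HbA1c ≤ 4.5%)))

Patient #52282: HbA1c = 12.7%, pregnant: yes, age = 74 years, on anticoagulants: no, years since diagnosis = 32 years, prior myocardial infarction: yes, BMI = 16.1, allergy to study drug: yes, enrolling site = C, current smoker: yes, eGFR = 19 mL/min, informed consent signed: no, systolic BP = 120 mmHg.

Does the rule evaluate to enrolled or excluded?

Atomic conditions:
  NOT allergy to study drug: yes → false
  years since diagnosis = 11 years: 32 == 11 is false
  enrolling site = D: C == D is false
  systolic BP ≥ 96 mmHg: 120 ≥ 96 is true
  prior myocardial infarction: yes → true
  on anticoagulants: no → false
  informed consent signed: no → false
  eGFR ≥ 131 mL/min: 19 ≥ 131 is false
  age < 84 years: 74 < 84 is true
  BMI ≥ 30.6: 16.1 ≥ 30.6 is false
  NOT pregnant: yes → false
  current smoker: yes → true
  HbA1c < 8.1%: 12.7 < 8.1 is false
  enrolling site ∈ {A, B, D, E}: C is not in the set → false
  HbA1c ≥ 8.6%: 12.7 ≥ 8.6 is true
  HbA1c ≥ 9.2%: 12.7 ≥ 9.2 is true
  age between 27 years and 61 years: 74 in [27, 61] is false
  HbA1c ≤ 4.5%: 12.7 ≤ 4.5 is false
Combine:
[1.1] NOT false = true
[1] true AND false AND false = false
[2.1] NOT true = false
[2] false AND true = false
[3.1] NOT false = true
[3.2] NOT false = true
[3] true AND true = true
[4] false AND true = false
[5.1] NOT false = true
[5] true AND false = false
[6] true AND false = false
[7] false AND true AND true = false
[8.2] NOT false = true
[8] false AND true = false
[root] false OR false OR true OR false OR false OR false OR false OR false = true
Overall: true → enrolled

Enrolled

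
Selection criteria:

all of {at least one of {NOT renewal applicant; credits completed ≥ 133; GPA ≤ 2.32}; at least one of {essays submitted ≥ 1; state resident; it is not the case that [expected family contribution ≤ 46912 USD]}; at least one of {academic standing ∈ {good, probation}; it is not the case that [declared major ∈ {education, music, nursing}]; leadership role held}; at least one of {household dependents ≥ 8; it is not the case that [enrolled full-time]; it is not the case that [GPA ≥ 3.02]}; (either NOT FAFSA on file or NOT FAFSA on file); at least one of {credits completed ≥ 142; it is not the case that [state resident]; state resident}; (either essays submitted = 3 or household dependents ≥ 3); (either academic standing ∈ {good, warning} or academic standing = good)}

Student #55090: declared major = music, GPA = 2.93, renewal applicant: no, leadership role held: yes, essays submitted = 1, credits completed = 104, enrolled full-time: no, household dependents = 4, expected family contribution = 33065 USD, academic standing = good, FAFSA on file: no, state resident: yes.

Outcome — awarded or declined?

Atomic conditions:
  NOT renewal applicant: no → true
  credits completed ≥ 133: 104 ≥ 133 is false
  GPA ≤ 2.32: 2.93 ≤ 2.32 is false
  essays submitted ≥ 1: 1 ≥ 1 is true
  state resident: yes → true
  expected family contribution ≤ 46912 USD: 33065 ≤ 46912 is true
  academic standing ∈ {good, probation}: good is in the set → true
  declared major ∈ {education, music, nursing}: music is in the set → true
  leadership role held: yes → true
  household dependents ≥ 8: 4 ≥ 8 is false
  enrolled full-time: no → false
  GPA ≥ 3.02: 2.93 ≥ 3.02 is false
  NOT FAFSA on file: no → true
  credits completed ≥ 142: 104 ≥ 142 is false
  essays submitted = 3: 1 == 3 is false
  household dependents ≥ 3: 4 ≥ 3 is true
  academic standing ∈ {good, warning}: good is in the set → true
  academic standing = good: good == good is true
Combine:
[1] true OR false OR false = true
[2.3] NOT true = false
[2] true OR true OR false = true
[3.2] NOT true = false
[3] true OR false OR true = true
[4.2] NOT false = true
[4.3] NOT false = true
[4] false OR true OR true = true
[5] true OR true = true
[6.2] NOT true = false
[6] false OR false OR true = true
[7] false OR true = true
[8] true OR true = true
[root] true AND true AND true AND true AND true AND true AND true AND true = true
Overall: true → awarded

Awarded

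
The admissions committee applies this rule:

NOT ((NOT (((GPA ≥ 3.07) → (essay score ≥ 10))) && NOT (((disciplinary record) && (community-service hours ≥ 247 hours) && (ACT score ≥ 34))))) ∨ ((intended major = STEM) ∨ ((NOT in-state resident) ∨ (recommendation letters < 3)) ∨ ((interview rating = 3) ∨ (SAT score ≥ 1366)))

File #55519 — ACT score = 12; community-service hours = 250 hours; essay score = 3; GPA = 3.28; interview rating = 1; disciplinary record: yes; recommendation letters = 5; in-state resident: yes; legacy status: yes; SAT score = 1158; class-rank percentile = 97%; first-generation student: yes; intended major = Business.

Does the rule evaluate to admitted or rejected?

Atomic conditions:
  GPA ≥ 3.07: 3.28 ≥ 3.07 is true
  essay score ≥ 10: 3 ≥ 10 is false
  disciplinary record: yes → true
  community-service hours ≥ 247 hours: 250 ≥ 247 is true
  ACT score ≥ 34: 12 ≥ 34 is false
  intended major = STEM: Business == STEM is false
  NOT in-state resident: yes → false
  recommendation letters < 3: 5 < 3 is false
  interview rating = 3: 1 == 3 is false
  SAT score ≥ 1366: 1158 ≥ 1366 is false
Combine:
[1.1.1.1] true → false = false
[1.1.1] NOT false = true
[1.1.2.1] true AND true AND false = false
[1.1.2] NOT false = true
[1.1] true AND true = true
[1] NOT true = false
[2.2] false OR false = false
[2.3] false OR false = false
[2] false OR false OR false = false
[root] false OR false = false
Overall: false → rejected

Rejected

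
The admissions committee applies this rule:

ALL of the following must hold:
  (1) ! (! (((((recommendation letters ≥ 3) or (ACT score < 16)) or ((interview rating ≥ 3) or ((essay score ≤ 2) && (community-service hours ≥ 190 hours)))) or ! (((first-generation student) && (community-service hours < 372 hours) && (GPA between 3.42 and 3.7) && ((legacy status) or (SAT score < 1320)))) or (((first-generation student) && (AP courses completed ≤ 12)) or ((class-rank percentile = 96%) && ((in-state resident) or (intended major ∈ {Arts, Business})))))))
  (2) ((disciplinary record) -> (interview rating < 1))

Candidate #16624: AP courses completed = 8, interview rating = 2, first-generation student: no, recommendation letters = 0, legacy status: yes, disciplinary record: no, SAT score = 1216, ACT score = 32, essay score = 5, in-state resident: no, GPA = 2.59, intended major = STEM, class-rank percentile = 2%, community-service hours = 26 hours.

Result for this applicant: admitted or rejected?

Atomic conditions:
  recommendation letters ≥ 3: 0 ≥ 3 is false
  ACT score < 16: 32 < 16 is false
  interview rating ≥ 3: 2 ≥ 3 is false
  essay score ≤ 2: 5 ≤ 2 is false
  community-service hours ≥ 190 hours: 26 ≥ 190 is false
  first-generation student: no → false
  community-service hours < 372 hours: 26 < 372 is true
  GPA between 3.42 and 3.7: 2.59 in [3.42, 3.7] is false
  legacy status: yes → true
  SAT score < 1320: 1216 < 1320 is true
  AP courses completed ≤ 12: 8 ≤ 12 is true
  class-rank percentile = 96%: 2 == 96 is false
  in-state resident: no → false
  intended major ∈ {Arts, Business}: STEM is not in the set → false
  disciplinary record: no → false
  interview rating < 1: 2 < 1 is false
Combine:
[1.1.1.1.1] false OR false = false
[1.1.1.1.2.2] false AND false = false
[1.1.1.1.2] false OR false = false
[1.1.1.1] false OR false = false
[1.1.1.2.1.4] true OR true = true
[1.1.1.2.1] false AND true AND false AND true = false
[1.1.1.2] NOT false = true
[1.1.1.3.1] false AND true = false
[1.1.1.3.2.2] false OR false = false
[1.1.1.3.2] false AND false = false
[1.1.1.3] false OR false = false
[1.1.1] false OR true OR false = true
[1.1] NOT true = false
[1] NOT false = true
[2] false → false (antecedent false ⇒ implication holds) = true
[root] true AND true = true
Overall: true → admitted

Admitted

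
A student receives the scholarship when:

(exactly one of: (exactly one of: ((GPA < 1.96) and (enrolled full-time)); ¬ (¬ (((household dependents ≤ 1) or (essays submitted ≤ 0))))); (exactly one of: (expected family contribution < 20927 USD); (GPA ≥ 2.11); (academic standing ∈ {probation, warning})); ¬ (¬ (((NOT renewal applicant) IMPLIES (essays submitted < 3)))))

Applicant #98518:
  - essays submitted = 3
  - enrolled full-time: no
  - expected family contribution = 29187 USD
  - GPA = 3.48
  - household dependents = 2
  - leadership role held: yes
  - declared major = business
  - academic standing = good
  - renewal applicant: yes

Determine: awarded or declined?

Declined

Atomic conditions:
  GPA < 1.96: 3.48 < 1.96 is false
  enrolled full-time: no → false
  household dependents ≤ 1: 2 ≤ 1 is false
  essays submitted ≤ 0: 3 ≤ 0 is false
  expected family contribution < 20927 USD: 29187 < 20927 is false
  GPA ≥ 2.11: 3.48 ≥ 2.11 is true
  academic standing ∈ {probation, warning}: good is not in the set → false
  NOT renewal applicant: yes → false
  essays submitted < 3: 3 < 3 is false
Combine:
[1.1] false AND false = false
[1.2.1.1] false OR false = false
[1.2.1] NOT false = true
[1.2] NOT true = false
[1] exactly-one(false, false) = false
[2] exactly-one(false, true, false) = true
[3.1.1] false → false (antecedent false ⇒ implication holds) = true
[3.1] NOT true = false
[3] NOT false = true
[root] exactly-one(false, true, true) = false
Overall: false → declined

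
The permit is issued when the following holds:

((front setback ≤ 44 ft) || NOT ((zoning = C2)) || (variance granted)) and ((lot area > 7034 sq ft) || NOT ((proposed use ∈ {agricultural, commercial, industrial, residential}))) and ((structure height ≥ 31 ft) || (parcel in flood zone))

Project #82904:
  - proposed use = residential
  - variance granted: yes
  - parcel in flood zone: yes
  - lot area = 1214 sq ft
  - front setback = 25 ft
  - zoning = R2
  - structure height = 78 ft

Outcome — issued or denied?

Denied

Atomic conditions:
  front setback ≤ 44 ft: 25 ≤ 44 is true
  zoning = C2: R2 == C2 is false
  variance granted: yes → true
  lot area > 7034 sq ft: 1214 > 7034 is false
  proposed use ∈ {agricultural, commercial, industrial, residential}: residential is in the set → true
  structure height ≥ 31 ft: 78 ≥ 31 is true
  parcel in flood zone: yes → true
Combine:
[1.2] NOT false = true
[1] true OR true OR true = true
[2.2] NOT true = false
[2] false OR false = false
[3] true OR true = true
[root] true AND false AND true = false
Overall: false → denied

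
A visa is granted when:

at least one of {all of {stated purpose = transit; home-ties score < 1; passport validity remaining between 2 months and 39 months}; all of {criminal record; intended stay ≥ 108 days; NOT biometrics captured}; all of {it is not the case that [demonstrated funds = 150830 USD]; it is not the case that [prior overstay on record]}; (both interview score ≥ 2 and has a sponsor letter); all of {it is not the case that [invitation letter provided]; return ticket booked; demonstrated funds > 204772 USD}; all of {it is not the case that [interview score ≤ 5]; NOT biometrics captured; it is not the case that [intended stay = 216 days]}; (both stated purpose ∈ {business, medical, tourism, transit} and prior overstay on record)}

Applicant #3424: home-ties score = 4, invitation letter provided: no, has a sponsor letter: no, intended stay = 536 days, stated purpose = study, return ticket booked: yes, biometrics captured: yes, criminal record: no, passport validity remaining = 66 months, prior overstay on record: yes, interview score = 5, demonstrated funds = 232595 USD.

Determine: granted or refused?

Atomic conditions:
  stated purpose = transit: study == transit is false
  home-ties score < 1: 4 < 1 is false
  passport validity remaining between 2 months and 39 months: 66 in [2, 39] is false
  criminal record: no → false
  intended stay ≥ 108 days: 536 ≥ 108 is true
  NOT biometrics captured: yes → false
  demonstrated funds = 150830 USD: 232595 == 150830 is false
  prior overstay on record: yes → true
  interview score ≥ 2: 5 ≥ 2 is true
  has a sponsor letter: no → false
  invitation letter provided: no → false
  return ticket booked: yes → true
  demonstrated funds > 204772 USD: 232595 > 204772 is true
  interview score ≤ 5: 5 ≤ 5 is true
  intended stay = 216 days: 536 == 216 is false
  stated purpose ∈ {business, medical, tourism, transit}: study is not in the set → false
Combine:
[1] false AND false AND false = false
[2] false AND true AND false = false
[3.1] NOT false = true
[3.2] NOT true = false
[3] true AND false = false
[4] true AND false = false
[5.1] NOT false = true
[5] true AND true AND true = true
[6.1] NOT true = false
[6.3] NOT false = true
[6] false AND false AND true = false
[7] false AND true = false
[root] false OR false OR false OR false OR true OR false OR false = true
Overall: true → granted

Granted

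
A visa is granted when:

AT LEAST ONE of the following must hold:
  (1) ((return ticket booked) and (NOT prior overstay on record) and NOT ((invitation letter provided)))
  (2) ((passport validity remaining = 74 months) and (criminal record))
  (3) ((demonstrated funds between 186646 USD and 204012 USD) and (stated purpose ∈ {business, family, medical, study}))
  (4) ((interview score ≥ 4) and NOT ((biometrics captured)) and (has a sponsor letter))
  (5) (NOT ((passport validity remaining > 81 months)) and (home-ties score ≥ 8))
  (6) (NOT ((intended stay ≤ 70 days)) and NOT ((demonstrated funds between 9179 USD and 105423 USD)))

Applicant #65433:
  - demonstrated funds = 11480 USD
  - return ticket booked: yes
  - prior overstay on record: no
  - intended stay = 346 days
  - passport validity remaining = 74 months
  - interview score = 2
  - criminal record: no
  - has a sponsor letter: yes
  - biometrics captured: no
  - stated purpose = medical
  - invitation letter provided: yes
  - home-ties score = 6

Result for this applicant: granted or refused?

Atomic conditions:
  return ticket booked: yes → true
  NOT prior overstay on record: no → true
  invitation letter provided: yes → true
  passport validity remaining = 74 months: 74 == 74 is true
  criminal record: no → false
  demonstrated funds between 186646 USD and 204012 USD: 11480 in [186646, 204012] is false
  stated purpose ∈ {business, family, medical, study}: medical is in the set → true
  interview score ≥ 4: 2 ≥ 4 is false
  biometrics captured: no → false
  has a sponsor letter: yes → true
  passport validity remaining > 81 months: 74 > 81 is false
  home-ties score ≥ 8: 6 ≥ 8 is false
  intended stay ≤ 70 days: 346 ≤ 70 is false
  demonstrated funds between 9179 USD and 105423 USD: 11480 in [9179, 105423] is true
Combine:
[1.3] NOT true = false
[1] true AND true AND false = false
[2] true AND false = false
[3] false AND true = false
[4.2] NOT false = true
[4] false AND true AND true = false
[5.1] NOT false = true
[5] true AND false = false
[6.1] NOT false = true
[6.2] NOT true = false
[6] true AND false = false
[root] false OR false OR false OR false OR false OR false = false
Overall: false → refused

Refused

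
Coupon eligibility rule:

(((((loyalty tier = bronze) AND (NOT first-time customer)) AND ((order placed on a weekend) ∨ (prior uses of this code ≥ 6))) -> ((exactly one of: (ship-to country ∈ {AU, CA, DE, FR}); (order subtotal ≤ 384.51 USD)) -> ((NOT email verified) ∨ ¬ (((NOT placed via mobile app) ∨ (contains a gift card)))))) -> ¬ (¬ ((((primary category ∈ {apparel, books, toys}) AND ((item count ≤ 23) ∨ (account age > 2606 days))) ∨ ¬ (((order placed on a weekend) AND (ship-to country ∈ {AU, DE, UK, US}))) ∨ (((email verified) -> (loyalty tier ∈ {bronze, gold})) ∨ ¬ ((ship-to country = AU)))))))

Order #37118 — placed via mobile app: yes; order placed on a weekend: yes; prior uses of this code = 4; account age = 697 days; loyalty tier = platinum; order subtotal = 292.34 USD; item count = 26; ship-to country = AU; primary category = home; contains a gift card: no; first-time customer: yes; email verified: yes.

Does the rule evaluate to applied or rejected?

Rejected

Atomic conditions:
  loyalty tier = bronze: platinum == bronze is false
  NOT first-time customer: yes → false
  order placed on a weekend: yes → true
  prior uses of this code ≥ 6: 4 ≥ 6 is false
  ship-to country ∈ {AU, CA, DE, FR}: AU is in the set → true
  order subtotal ≤ 384.51 USD: 292.34 ≤ 384.51 is true
  NOT email verified: yes → false
  NOT placed via mobile app: yes → false
  contains a gift card: no → false
  primary category ∈ {apparel, books, toys}: home is not in the set → false
  item count ≤ 23: 26 ≤ 23 is false
  account age > 2606 days: 697 > 2606 is false
  ship-to country ∈ {AU, DE, UK, US}: AU is in the set → true
  email verified: yes → true
  loyalty tier ∈ {bronze, gold}: platinum is not in the set → false
  ship-to country = AU: AU == AU is true
Combine:
[1.1.1] false AND false = false
[1.1.2] true OR false = true
[1.1] false AND true = false
[1.2.1] exactly-one(true, true) = false
[1.2.2.2.1] false OR false = false
[1.2.2.2] NOT false = true
[1.2.2] false OR true = true
[1.2] false → true (antecedent false ⇒ implication holds) = true
[1] false → true (antecedent false ⇒ implication holds) = true
[2.1.1.1.2] false OR false = false
[2.1.1.1] false AND false = false
[2.1.1.2.1] true AND true = true
[2.1.1.2] NOT true = false
[2.1.1.3.1] true → false = false
[2.1.1.3.2] NOT true = false
[2.1.1.3] false OR false = false
[2.1.1] false OR false OR false = false
[2.1] NOT false = true
[2] NOT true = false
[root] true → false = false
Overall: false → rejected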